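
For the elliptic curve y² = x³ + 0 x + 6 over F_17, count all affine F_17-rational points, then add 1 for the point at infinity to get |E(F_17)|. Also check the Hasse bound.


Affine points = {(3, 4), (3, 13), (4, 6), (4, 11), (6, 1), (6, 16), (7, 3), (7, 14), (8, 5), (8, 12), (9, 2), (9, 15), (12, 0), (14, 8), (14, 9), (15, 7), (15, 10)}; affine count = 17; |E(F_17)| = 18.

Discriminant check: Δ ∝ 4a³ + 27b² = 4·0³ + 27·6² = 4·0 + 27·36 ≡ 3 (mod 17). Nonzero ⇒ E is nonsingular.
For each x ∈ F_17, compute rhs = x³ + 0·x + 6 mod 17, then count y ∈ F_17 with y² ≡ rhs.
  x = 0: rhs = 6, matching y values: none (0 points).
  x = 1: rhs = 7, matching y values: none (0 points).
  x = 2: rhs = 14, matching y values: none (0 points).
  x = 3: rhs = 16, matching y values: 4, 13 (2 points).
  x = 4: rhs = 2, matching y values: 6, 11 (2 points).
  x = 5: rhs = 12, matching y values: none (0 points).
  x = 6: rhs = 1, matching y values: 1, 16 (2 points).
  x = 7: rhs = 9, matching y values: 3, 14 (2 points).
  x = 8: rhs = 8, matching y values: 5, 12 (2 points).
  x = 9: rhs = 4, matching y values: 2, 15 (2 points).
  x = 10: rhs = 3, matching y values: none (0 points).
  x = 11: rhs = 11, matching y values: none (0 points).
  x = 12: rhs = 0, matching y values: 0 (1 points).
  x = 13: rhs = 10, matching y values: none (0 points).
  x = 14: rhs = 13, matching y values: 8, 9 (2 points).
  x = 15: rhs = 15, matching y values: 7, 10 (2 points).
  x = 16: rhs = 5, matching y values: none (0 points).
Total affine count: 17.
Full point count |E(F_17)| = 17 + 1 = 18.
Hasse bound: |18 − (17+1)| = |0| = 0 ≤ 2√17 ≈ 8.2462 ✓.


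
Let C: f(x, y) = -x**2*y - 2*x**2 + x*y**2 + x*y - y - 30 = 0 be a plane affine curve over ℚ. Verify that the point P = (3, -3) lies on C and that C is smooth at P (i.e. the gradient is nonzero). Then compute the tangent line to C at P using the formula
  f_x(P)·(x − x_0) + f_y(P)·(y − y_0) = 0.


Tangent line at P: 12*x - 25*y - 111 = 0.

Step 1: f(3, -3) = 0, so P lies on C.
Step 2: partial derivatives
  f_x(x, y) = -2*x*y - 4*x + y**2 + y, f_y(x, y) = -x**2 + 2*x*y + x - 1.
  f_x(P) = 12, f_y(P) = -25 (gradient nonzero, so P is smooth).
Step 3: tangent line at P: 12·(x − 3) + -25·(y − -3) = 0.
Expanding: 12*x - 25*y - 111 = 0.


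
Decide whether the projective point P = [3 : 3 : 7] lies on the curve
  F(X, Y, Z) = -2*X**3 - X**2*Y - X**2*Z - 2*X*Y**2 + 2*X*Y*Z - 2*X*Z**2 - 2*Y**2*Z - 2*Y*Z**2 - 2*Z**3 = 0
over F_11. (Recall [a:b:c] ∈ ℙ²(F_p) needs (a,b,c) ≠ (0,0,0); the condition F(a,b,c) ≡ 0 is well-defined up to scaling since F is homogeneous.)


F(3,3,7) ≡ 2 (mod 11); P is NOT on the curve.

Evaluate F(3, 3, 7) term-by-term (mod 11).
  -2*X**3 ↦ -2·27·1·1 = -54
  -X**2*Y ↦ -1·9·3·1 = -27
  -X**2*Z ↦ -1·9·1·7 = -63
  -2*X*Y**2 ↦ -2·3·9·1 = -54
  2*X*Y*Z ↦ 2·3·3·7 = 126
  -2*X*Z**2 ↦ -2·3·1·49 = -294
  -2*Y**2*Z ↦ -2·1·9·7 = -126
  -2*Y*Z**2 ↦ -2·1·3·49 = -294
  -2*Z**3 ↦ -2·1·1·343 = -686
Sum: F(3, 3, 7) = (-54) + (-27) + (-63) + (-54) + (126) + (-294) + (-126) + (-294) + (-686) = -1472.
Reducing mod 11: -1472 ≡ 2 (mod 11).
Since F(a, b, c) ≡ 2 ≠ 0 (mod 11), P does NOT lie on the curve.


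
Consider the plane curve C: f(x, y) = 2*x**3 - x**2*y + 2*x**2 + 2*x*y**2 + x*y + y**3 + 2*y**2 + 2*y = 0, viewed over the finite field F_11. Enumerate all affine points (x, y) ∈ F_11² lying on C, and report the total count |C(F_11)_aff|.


Affine F_11-points: {(0, 0), (1, 1), (3, 1), (4, 8), (5, 4), (6, 6), (9, 3), (9, 7), (10, 0)}; count = 9.

For each of the 121 pairs (x, y) ∈ F_11², evaluate f(x, y) mod 11. Record the zeros.
  x = 0: [0↦0, 1↦5, 2↦9, 3↦7, 4↦5, 5↦9, 6↦3, 7↦4, 8↦7, 9↦7, 10↦10]  zeros at y ∈ {0}
  x = 1: [0↦4, 1↦0, 2↦10, 3↦7, 4↦8, 5↦8, 6↦2, 7↦7, 8↦7, 9↦8, 10↦5]  zeros at y ∈ {1}
  x = 2: [0↦2, 1↦9, 2↦1, 3↦6, 4↦8, 5↦2, 6↦5, 7↦1, 8↦7, 9↦7, 10↦7]  zeros at y ∈ ∅
  x = 3: [0↦6, 1↦0, 2↦5, 3↦5, 4↦6, 5↦3, 6↦2, 7↦9, 8↦8, 9↦5, 10↦6]  zeros at y ∈ {1}
  x = 4: [0↦6, 1↦7, 2↦1, 3↦5, 4↦3, 5↦1, 6↦5, 7↦10, 8↦0, 9↦3, 10↦3]  zeros at y ∈ {8}
  x = 5: [0↦3, 1↦9, 2↦1, 3↦7, 4↦0, 5↦8, 6↦4, 7↦5, 8↦6, 9↦2, 10↦10]  zeros at y ∈ {4}
  x = 6: [0↦9, 1↦7, 2↦6, 3↦1, 4↦9, 5↦3, 6↦0, 7↦6, 8↦5, 9↦3, 10↦6]  zeros at y ∈ {6}
  x = 7: [0↦3, 1↦2, 2↦6, 3↦10, 4↦9, 5↦9, 6↦5, 7↦3, 8↦9, 9↦7, 10↦3]  zeros at y ∈ ∅
  x = 8: [0↦8, 1↦6, 2↦2, 3↦2, 4↦1, 5↦5, 6↦9, 7↦8, 8↦8, 9↦4, 10↦2]  zeros at y ∈ ∅
  x = 9: [0↦3, 1↦9, 2↦6, 3↦0, 4↦8, 5↦3, 6↦2, 7↦0, 8↦3, 9↦6, 10↦4]  zeros at y ∈ {3, 7}
  x = 10: [0↦0, 1↦1, 2↦8, 3↦5, 4↦9, 5↦4, 6↦7, 7↦2, 8↦6, 9↦3, 10↦10]  zeros at y ∈ {0}
Collecting zeros: affine points = {(0, 0), (1, 1), (3, 1), (4, 8), (5, 4), (6, 6), (9, 3), (9, 7), (10, 0)}.
Total count |C(F_11)_aff| = 9.


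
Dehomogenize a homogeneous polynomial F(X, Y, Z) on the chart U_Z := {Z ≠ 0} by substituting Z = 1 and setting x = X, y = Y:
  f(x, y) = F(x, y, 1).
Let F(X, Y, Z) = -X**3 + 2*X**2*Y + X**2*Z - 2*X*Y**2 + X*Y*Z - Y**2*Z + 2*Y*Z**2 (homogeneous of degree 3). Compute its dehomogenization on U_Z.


f(x, y) = -x**3 + 2*x**2*y + x**2 - 2*x*y**2 + x*y - y**2 + 2*y

On U_Z we set Z = 1. Each monomial c·X^i·Y^j·Z^k in F becomes c·x^i·y^j·1^k = c·x^i·y^j.
Substituting Z = 1: F(X, Y, 1) = -x**3 + 2*x**2*y + x**2 - 2*x*y**2 + x*y - y**2 + 2*y.
Note: deg(f) ≤ deg(F) = 3; strict inequality happens when F is divisible by Z (lost terms).


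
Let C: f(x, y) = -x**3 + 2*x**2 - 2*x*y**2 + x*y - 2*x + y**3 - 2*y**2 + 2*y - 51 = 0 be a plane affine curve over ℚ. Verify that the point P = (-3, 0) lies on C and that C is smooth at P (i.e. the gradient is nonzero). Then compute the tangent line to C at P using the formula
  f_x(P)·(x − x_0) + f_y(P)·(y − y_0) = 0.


Tangent line at P: -41*x - y - 123 = 0.

Step 1: f(-3, 0) = 0, so P lies on C.
Step 2: partial derivatives
  f_x(x, y) = -3*x**2 + 4*x - 2*y**2 + y - 2, f_y(x, y) = -4*x*y + x + 3*y**2 - 4*y + 2.
  f_x(P) = -41, f_y(P) = -1 (gradient nonzero, so P is smooth).
Step 3: tangent line at P: -41·(x − -3) + -1·(y − 0) = 0.
Expanding: -41*x - y - 123 = 0.


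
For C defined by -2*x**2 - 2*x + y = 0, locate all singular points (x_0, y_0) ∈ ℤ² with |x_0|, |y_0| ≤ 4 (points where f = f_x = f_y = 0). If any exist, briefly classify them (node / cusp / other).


No singular points in the scanned grid; C is smooth there.

Compute partial derivatives:
  f_x = -4*x - 2.
  f_y = 1.
f_y = 1 is a nonzero constant, so f_y never vanishes: no point (x, y) can satisfy f = f_x = f_y = 0. In particular no (x, y) ∈ {−4, ..., 4}² is singular; the curve is smooth.


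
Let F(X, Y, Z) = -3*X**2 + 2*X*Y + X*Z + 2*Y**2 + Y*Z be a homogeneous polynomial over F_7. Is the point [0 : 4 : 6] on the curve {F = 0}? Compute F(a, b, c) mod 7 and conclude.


F(0,4,6) ≡ 0 (mod 7); P is on the curve.

Evaluate F(0, 4, 6) term-by-term (mod 7).
  -3*X**2 ↦ -3·0·1·1 = 0
  2*X*Y ↦ 2·0·4·1 = 0
  X*Z ↦ 1·0·1·6 = 0
  2*Y**2 ↦ 2·1·16·1 = 32
  Y*Z ↦ 1·1·4·6 = 24
Sum: F(0, 4, 6) = (0) + (0) + (0) + (32) + (24) = 56.
Reducing mod 7: 56 ≡ 0 (mod 7).
Since F(a, b, c) ≡ 0 (mod 7), P lies on the curve.


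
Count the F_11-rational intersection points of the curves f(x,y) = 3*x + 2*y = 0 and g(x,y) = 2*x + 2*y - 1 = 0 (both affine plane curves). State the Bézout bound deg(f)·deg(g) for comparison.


Common zeros: {(10, 7)}; count = 1; Bézout bound = 1.

deg(f) = 1, deg(g) = 1, so Bézout bound = 1.
Scan x ∈ F_11. For each x, list the y ∈ F_11 with f(x, y) ≡ 0 and those with g(x, y) ≡ 0 (mod 11); the common zeros in that column are the intersection.
  x = 0: f ≡ 0 at y ∈ {0}; g ≡ 0 at y ∈ {6}; common: ∅.
  x = 1: f ≡ 0 at y ∈ {4}; g ≡ 0 at y ∈ {5}; common: ∅.
  x = 2: f ≡ 0 at y ∈ {8}; g ≡ 0 at y ∈ {4}; common: ∅.
  x = 3: f ≡ 0 at y ∈ {1}; g ≡ 0 at y ∈ {3}; common: ∅.
  x = 4: f ≡ 0 at y ∈ {5}; g ≡ 0 at y ∈ {2}; common: ∅.
  x = 5: f ≡ 0 at y ∈ {9}; g ≡ 0 at y ∈ {1}; common: ∅.
  x = 6: f ≡ 0 at y ∈ {2}; g ≡ 0 at y ∈ {0}; common: ∅.
  x = 7: f ≡ 0 at y ∈ {6}; g ≡ 0 at y ∈ {10}; common: ∅.
  x = 8: f ≡ 0 at y ∈ {10}; g ≡ 0 at y ∈ {9}; common: ∅.
  x = 9: f ≡ 0 at y ∈ {3}; g ≡ 0 at y ∈ {8}; common: ∅.
  x = 10: f ≡ 0 at y ∈ {7}; g ≡ 0 at y ∈ {7}; common: {7}.
Collecting: common zeros = {(10, 7)}, so the count is 1.
Comparison with the Bézout bound: 1 ≤ 1 = deg(f)·deg(g), as expected for curves with no common component (the bound is attained).


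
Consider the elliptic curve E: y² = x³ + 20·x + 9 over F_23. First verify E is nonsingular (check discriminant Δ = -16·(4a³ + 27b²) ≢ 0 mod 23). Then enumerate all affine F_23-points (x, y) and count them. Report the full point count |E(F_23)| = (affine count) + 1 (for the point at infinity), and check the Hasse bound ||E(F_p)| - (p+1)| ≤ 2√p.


Affine points = {(0, 3), (0, 20), (3, 2), (3, 21), (5, 2), (5, 21), (6, 0), (7, 3), (7, 20), (10, 6), (10, 17), (15, 2), (15, 21), (16, 3), (16, 20), (17, 8), (17, 15), (19, 7), (19, 16)}; affine count = 19; |E(F_23)| = 20.

Discriminant check: Δ ∝ 4a³ + 27b² = 4·20³ + 27·9² = 4·8000 + 27·81 ≡ 9 (mod 23). Nonzero ⇒ E is nonsingular.
For each x ∈ F_23, compute rhs = x³ + 20·x + 9 mod 23, then count y ∈ F_23 with y² ≡ rhs.
  x = 0: rhs = 9, matching y values: 3, 20 (2 points).
  x = 1: rhs = 7, matching y values: none (0 points).
  x = 2: rhs = 11, matching y values: none (0 points).
  x = 3: rhs = 4, matching y values: 2, 21 (2 points).
  x = 4: rhs = 15, matching y values: none (0 points).
  x = 5: rhs = 4, matching y values: 2, 21 (2 points).
  x = 6: rhs = 0, matching y values: 0 (1 points).
  x = 7: rhs = 9, matching y values: 3, 20 (2 points).
  x = 8: rhs = 14, matching y values: none (0 points).
  x = 9: rhs = 21, matching y values: none (0 points).
  x = 10: rhs = 13, matching y values: 6, 17 (2 points).
  x = 11: rhs = 19, matching y values: none (0 points).
  x = 12: rhs = 22, matching y values: none (0 points).
  x = 13: rhs = 5, matching y values: none (0 points).
  x = 14: rhs = 20, matching y values: none (0 points).
  x = 15: rhs = 4, matching y values: 2, 21 (2 points).
  x = 16: rhs = 9, matching y values: 3, 20 (2 points).
  x = 17: rhs = 18, matching y values: 8, 15 (2 points).
  x = 18: rhs = 14, matching y values: none (0 points).
  x = 19: rhs = 3, matching y values: 7, 16 (2 points).
  x = 20: rhs = 14, matching y values: none (0 points).
  x = 21: rhs = 7, matching y values: none (0 points).
  x = 22: rhs = 11, matching y values: none (0 points).
Total affine count: 19.
Full point count |E(F_23)| = 19 + 1 = 20.
Hasse bound: |20 − (23+1)| = |-4| = 4 ≤ 2√23 ≈ 9.5917 ✓.


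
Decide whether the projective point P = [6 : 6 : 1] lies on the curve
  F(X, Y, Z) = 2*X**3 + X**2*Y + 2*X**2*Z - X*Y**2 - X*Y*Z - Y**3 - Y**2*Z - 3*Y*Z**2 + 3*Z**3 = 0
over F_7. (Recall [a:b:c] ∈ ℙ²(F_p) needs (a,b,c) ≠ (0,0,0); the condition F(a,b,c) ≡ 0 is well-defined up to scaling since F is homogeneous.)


F(6,6,1) ≡ 5 (mod 7); P is NOT on the curve.

Evaluate F(6, 6, 1) term-by-term (mod 7).
  2*X**3 ↦ 2·216·1·1 = 432
  X**2*Y ↦ 1·36·6·1 = 216
  2*X**2*Z ↦ 2·36·1·1 = 72
  -X*Y**2 ↦ -1·6·36·1 = -216
  -X*Y*Z ↦ -1·6·6·1 = -36
  -Y**3 ↦ -1·1·216·1 = -216
  -Y**2*Z ↦ -1·1·36·1 = -36
  -3*Y*Z**2 ↦ -3·1·6·1 = -18
  3*Z**3 ↦ 3·1·1·1 = 3
Sum: F(6, 6, 1) = (432) + (216) + (72) + (-216) + (-36) + (-216) + (-36) + (-18) + (3) = 201.
Reducing mod 7: 201 ≡ 5 (mod 7).
Since F(a, b, c) ≡ 5 ≠ 0 (mod 7), P does NOT lie on the curve.


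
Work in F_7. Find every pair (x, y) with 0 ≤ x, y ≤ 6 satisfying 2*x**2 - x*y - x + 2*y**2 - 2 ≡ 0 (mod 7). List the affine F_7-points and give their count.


Affine F_7-points: {(0, 1), (0, 6), (1, 1), (1, 3), (2, 4), (4, 4), (4, 5), (6, 5)}; count = 8.

For each of the 49 pairs (x, y) ∈ F_7², evaluate f(x, y) mod 7. Record the zeros.
  x = 0: [0↦5, 1↦0, 2↦6, 3↦2, 4↦2, 5↦6, 6↦0]  zeros at y ∈ {1, 6}
  x = 1: [0↦6, 1↦0, 2↦5, 3↦0, 4↦6, 5↦2, 6↦2]  zeros at y ∈ {1, 3}
  x = 2: [0↦4, 1↦4, 2↦1, 3↦2, 4↦0, 5↦2, 6↦1]  zeros at y ∈ {4}
  x = 3: [0↦6, 1↦5, 2↦1, 3↦1, 4↦5, 5↦6, 6↦4]  zeros at y ∈ ∅
  x = 4: [0↦5, 1↦3, 2↦5, 3↦4, 4↦0, 5↦0, 6↦4]  zeros at y ∈ {4, 5}
  x = 5: [0↦1, 1↦5, 2↦6, 3↦4, 4↦6, 5↦5, 6↦1]  zeros at y ∈ ∅
  x = 6: [0↦1, 1↦4, 2↦4, 3↦1, 4↦2, 5↦0, 6↦2]  zeros at y ∈ {5}
Collecting zeros: affine points = {(0, 1), (0, 6), (1, 1), (1, 3), (2, 4), (4, 4), (4, 5), (6, 5)}.
Total count |C(F_7)_aff| = 8.


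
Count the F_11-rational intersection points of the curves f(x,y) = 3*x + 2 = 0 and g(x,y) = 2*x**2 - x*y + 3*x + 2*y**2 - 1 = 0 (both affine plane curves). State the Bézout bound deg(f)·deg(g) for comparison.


Common zeros: ∅; count = 0; Bézout bound = 2.

deg(f) = 1, deg(g) = 2, so Bézout bound = 2.
Scan x ∈ F_11. For each x, list the y ∈ F_11 with f(x, y) ≡ 0 and those with g(x, y) ≡ 0 (mod 11); the common zeros in that column are the intersection.
  x = 0: f ≡ 0 at y ∈ ∅; g ≡ 0 at y ∈ ∅; common: ∅.
  x = 1: f ≡ 0 at y ∈ ∅; g ≡ 0 at y ∈ ∅; common: ∅.
  x = 2: f ≡ 0 at y ∈ ∅; g ≡ 0 at y ∈ ∅; common: ∅.
  x = 3: f ≡ 0 at y ∈ {0, 1, 2, 3, 4, 5, 6, 7, 8, 9, 10}; g ≡ 0 at y ∈ ∅; common: ∅.
  x = 4: f ≡ 0 at y ∈ ∅; g ≡ 0 at y ∈ ∅; common: ∅.
  x = 5: f ≡ 0 at y ∈ ∅; g ≡ 0 at y ∈ ∅; common: ∅.
  x = 6: f ≡ 0 at y ∈ ∅; g ≡ 0 at y ∈ ∅; common: ∅.
  x = 7: f ≡ 0 at y ∈ ∅; g ≡ 0 at y ∈ ∅; common: ∅.
  x = 8: f ≡ 0 at y ∈ ∅; g ≡ 0 at y ∈ {2}; common: ∅.
  x = 9: f ≡ 0 at y ∈ ∅; g ≡ 0 at y ∈ ∅; common: ∅.
  x = 10: f ≡ 0 at y ∈ ∅; g ≡ 0 at y ∈ ∅; common: ∅.
Collecting: common zeros = ∅, so the count is 0.
Comparison with the Bézout bound: 0 ≤ 2 = deg(f)·deg(g), as expected for curves with no common component (the affine F_11-count falls short of the bound because intersections may lie at infinity, over extension fields, or carry multiplicity).


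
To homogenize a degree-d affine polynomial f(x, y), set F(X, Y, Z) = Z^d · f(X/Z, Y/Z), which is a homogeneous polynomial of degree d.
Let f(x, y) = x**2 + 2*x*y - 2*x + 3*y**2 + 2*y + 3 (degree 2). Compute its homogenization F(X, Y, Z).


F(X, Y, Z) = X**2 + 2*X*Y - 2*X*Z + 3*Y**2 + 2*Y*Z + 3*Z**2

deg(f) = 2.
Substitute x = X/Z, y = Y/Z into f, then multiply by Z^2.
  monomial 1·x^2·y^0 ↦ 1·X^2·Y^0·Z^0.
  monomial 2·x^1·y^1 ↦ 2·X^1·Y^1·Z^0.
  monomial -2·x^1·y^0 ↦ -2·X^1·Y^0·Z^1.
  monomial 3·x^0·y^2 ↦ 3·X^0·Y^2·Z^0.
  monomial 2·x^0·y^1 ↦ 2·X^0·Y^1·Z^1.
  monomial 3·x^0·y^0 ↦ 3·X^0·Y^0·Z^2.
Collecting: F(X, Y, Z) = X**2 + 2*X*Y - 2*X*Z + 3*Y**2 + 2*Y*Z + 3*Z**2.


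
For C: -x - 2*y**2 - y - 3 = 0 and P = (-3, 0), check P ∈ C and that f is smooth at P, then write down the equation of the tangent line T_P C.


Tangent line at P: -x - y - 3 = 0.

Step 1: f(-3, 0) = 0, so P lies on C.
Step 2: partial derivatives
  f_x(x, y) = -1, f_y(x, y) = -4*y - 1.
  f_x(P) = -1, f_y(P) = -1 (gradient nonzero, so P is smooth).
Step 3: tangent line at P: -1·(x − -3) + -1·(y − 0) = 0.
Expanding: -x - y - 3 = 0.


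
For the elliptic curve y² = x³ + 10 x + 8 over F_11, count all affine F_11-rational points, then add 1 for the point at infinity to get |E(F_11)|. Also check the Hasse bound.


Affine points = {(2, 5), (2, 6), (6, 3), (6, 8), (7, 5), (7, 6)}; affine count = 6; |E(F_11)| = 7.

Discriminant check: Δ ∝ 4a³ + 27b² = 4·10³ + 27·8² = 4·1000 + 27·64 ≡ 8 (mod 11). Nonzero ⇒ E is nonsingular.
For each x ∈ F_11, compute rhs = x³ + 10·x + 8 mod 11, then count y ∈ F_11 with y² ≡ rhs.
  x = 0: rhs = 8, matching y values: none (0 points).
  x = 1: rhs = 8, matching y values: none (0 points).
  x = 2: rhs = 3, matching y values: 5, 6 (2 points).
  x = 3: rhs = 10, matching y values: none (0 points).
  x = 4: rhs = 2, matching y values: none (0 points).
  x = 5: rhs = 7, matching y values: none (0 points).
  x = 6: rhs = 9, matching y values: 3, 8 (2 points).
  x = 7: rhs = 3, matching y values: 5, 6 (2 points).
  x = 8: rhs = 6, matching y values: none (0 points).
  x = 9: rhs = 2, matching y values: none (0 points).
  x = 10: rhs = 8, matching y values: none (0 points).
Total affine count: 6.
Full point count |E(F_11)| = 6 + 1 = 7.
Hasse bound: |7 − (11+1)| = |-5| = 5 ≤ 2√11 ≈ 6.6332 ✓.


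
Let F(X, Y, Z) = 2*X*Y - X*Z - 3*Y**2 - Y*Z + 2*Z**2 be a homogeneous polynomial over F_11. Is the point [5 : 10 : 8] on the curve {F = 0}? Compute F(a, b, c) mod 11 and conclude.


F(5,10,8) ≡ 6 (mod 11); P is NOT on the curve.

Evaluate F(5, 10, 8) term-by-term (mod 11).
  2*X*Y ↦ 2·5·10·1 = 100
  -X*Z ↦ -1·5·1·8 = -40
  -3*Y**2 ↦ -3·1·100·1 = -300
  -Y*Z ↦ -1·1·10·8 = -80
  2*Z**2 ↦ 2·1·1·64 = 128
Sum: F(5, 10, 8) = (100) + (-40) + (-300) + (-80) + (128) = -192.
Reducing mod 11: -192 ≡ 6 (mod 11).
Since F(a, b, c) ≡ 6 ≠ 0 (mod 11), P does NOT lie on the curve.


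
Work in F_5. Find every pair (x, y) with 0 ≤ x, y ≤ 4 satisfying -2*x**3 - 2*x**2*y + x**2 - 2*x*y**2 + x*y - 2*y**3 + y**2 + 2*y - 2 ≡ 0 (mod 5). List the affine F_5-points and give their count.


Affine F_5-points: {(0, 2), (1, 1), (2, 2), (3, 3), (4, 2)}; count = 5.

For each of the 25 pairs (x, y) ∈ F_5², evaluate f(x, y) mod 5. Record the zeros.
  x = 0: [0↦3, 1↦4, 2↦0, 3↦4, 4↦4]  zeros at y ∈ {2}
  x = 1: [0↦2, 1↦0, 2↦4, 3↦2, 4↦2]  zeros at y ∈ {1}
  x = 2: [0↦1, 1↦2, 2↦0, 3↦3, 4↦4]  zeros at y ∈ {2}
  x = 3: [0↦3, 1↦3, 2↦1, 3↦0, 4↦3]  zeros at y ∈ {3}
  x = 4: [0↦1, 1↦1, 2↦0, 3↦1, 4↦2]  zeros at y ∈ {2}
Collecting zeros: affine points = {(0, 2), (1, 1), (2, 2), (3, 3), (4, 2)}.
Total count |C(F_5)_aff| = 5.


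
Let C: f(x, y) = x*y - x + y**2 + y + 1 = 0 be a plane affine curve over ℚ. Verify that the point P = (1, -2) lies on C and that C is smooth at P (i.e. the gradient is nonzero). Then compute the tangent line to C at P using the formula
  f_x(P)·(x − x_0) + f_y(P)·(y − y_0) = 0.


Tangent line at P: -3*x - 2*y - 1 = 0.

Step 1: f(1, -2) = 0, so P lies on C.
Step 2: partial derivatives
  f_x(x, y) = y - 1, f_y(x, y) = x + 2*y + 1.
  f_x(P) = -3, f_y(P) = -2 (gradient nonzero, so P is smooth).
Step 3: tangent line at P: -3·(x − 1) + -2·(y − -2) = 0.
Expanding: -3*x - 2*y - 1 = 0.


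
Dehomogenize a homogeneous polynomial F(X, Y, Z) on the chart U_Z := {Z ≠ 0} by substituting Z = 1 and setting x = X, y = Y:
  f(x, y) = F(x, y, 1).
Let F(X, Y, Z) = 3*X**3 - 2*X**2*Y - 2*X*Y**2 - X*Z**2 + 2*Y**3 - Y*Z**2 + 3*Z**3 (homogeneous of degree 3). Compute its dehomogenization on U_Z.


f(x, y) = 3*x**3 - 2*x**2*y - 2*x*y**2 - x + 2*y**3 - y + 3

On U_Z we set Z = 1. Each monomial c·X^i·Y^j·Z^k in F becomes c·x^i·y^j·1^k = c·x^i·y^j.
Substituting Z = 1: F(X, Y, 1) = 3*x**3 - 2*x**2*y - 2*x*y**2 - x + 2*y**3 - y + 3.
Note: deg(f) ≤ deg(F) = 3; strict inequality happens when F is divisible by Z (lost terms).


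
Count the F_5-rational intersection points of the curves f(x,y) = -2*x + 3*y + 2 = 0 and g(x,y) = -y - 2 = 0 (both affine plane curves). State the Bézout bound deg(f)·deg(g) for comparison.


Common zeros: {(3, 3)}; count = 1; Bézout bound = 1.

deg(f) = 1, deg(g) = 1, so Bézout bound = 1.
Scan x ∈ F_5. For each x, list the y ∈ F_5 with f(x, y) ≡ 0 and those with g(x, y) ≡ 0 (mod 5); the common zeros in that column are the intersection.
  x = 0: f ≡ 0 at y ∈ {1}; g ≡ 0 at y ∈ {3}; common: ∅.
  x = 1: f ≡ 0 at y ∈ {0}; g ≡ 0 at y ∈ {3}; common: ∅.
  x = 2: f ≡ 0 at y ∈ {4}; g ≡ 0 at y ∈ {3}; common: ∅.
  x = 3: f ≡ 0 at y ∈ {3}; g ≡ 0 at y ∈ {3}; common: {3}.
  x = 4: f ≡ 0 at y ∈ {2}; g ≡ 0 at y ∈ {3}; common: ∅.
Collecting: common zeros = {(3, 3)}, so the count is 1.
Comparison with the Bézout bound: 1 ≤ 1 = deg(f)·deg(g), as expected for curves with no common component (the bound is attained).


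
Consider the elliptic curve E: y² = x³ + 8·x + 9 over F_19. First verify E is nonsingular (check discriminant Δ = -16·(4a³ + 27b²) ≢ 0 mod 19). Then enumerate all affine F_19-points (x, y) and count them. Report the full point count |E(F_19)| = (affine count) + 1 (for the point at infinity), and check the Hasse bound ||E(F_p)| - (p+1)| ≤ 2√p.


Affine points = {(0, 3), (0, 16), (6, 8), (6, 11), (7, 3), (7, 16), (10, 5), (10, 14), (12, 3), (12, 16), (13, 7), (13, 12), (17, 2), (17, 17), (18, 0)}; affine count = 15; |E(F_19)| = 16.

Discriminant check: Δ ∝ 4a³ + 27b² = 4·8³ + 27·9² = 4·512 + 27·81 ≡ 17 (mod 19). Nonzero ⇒ E is nonsingular.
For each x ∈ F_19, compute rhs = x³ + 8·x + 9 mod 19, then count y ∈ F_19 with y² ≡ rhs.
  x = 0: rhs = 9, matching y values: 3, 16 (2 points).
  x = 1: rhs = 18, matching y values: none (0 points).
  x = 2: rhs = 14, matching y values: none (0 points).
  x = 3: rhs = 3, matching y values: none (0 points).
  x = 4: rhs = 10, matching y values: none (0 points).
  x = 5: rhs = 3, matching y values: none (0 points).
  x = 6: rhs = 7, matching y values: 8, 11 (2 points).
  x = 7: rhs = 9, matching y values: 3, 16 (2 points).
  x = 8: rhs = 15, matching y values: none (0 points).
  x = 9: rhs = 12, matching y values: none (0 points).
  x = 10: rhs = 6, matching y values: 5, 14 (2 points).
  x = 11: rhs = 3, matching y values: none (0 points).
  x = 12: rhs = 9, matching y values: 3, 16 (2 points).
  x = 13: rhs = 11, matching y values: 7, 12 (2 points).
  x = 14: rhs = 15, matching y values: none (0 points).
  x = 15: rhs = 8, matching y values: none (0 points).
  x = 16: rhs = 15, matching y values: none (0 points).
  x = 17: rhs = 4, matching y values: 2, 17 (2 points).
  x = 18: rhs = 0, matching y values: 0 (1 points).
Total affine count: 15.
Full point count |E(F_19)| = 15 + 1 = 16.
Hasse bound: |16 − (19+1)| = |-4| = 4 ≤ 2√19 ≈ 8.7178 ✓.


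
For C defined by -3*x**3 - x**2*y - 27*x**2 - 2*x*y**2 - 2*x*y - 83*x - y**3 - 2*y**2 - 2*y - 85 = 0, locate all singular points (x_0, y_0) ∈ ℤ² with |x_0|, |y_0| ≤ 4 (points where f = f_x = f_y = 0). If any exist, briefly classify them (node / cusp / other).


Singular points: {(-3, 1)}; classification: node.

Compute partial derivatives:
  f_x = -9*x**2 - 2*x*y - 54*x - 2*y**2 - 2*y - 83.
  f_y = -x**2 - 4*x*y - 2*x - 3*y**2 - 4*y - 2.
Scan x_0 ∈ {−4, ..., 4}. For each x_0, f_y(x_0, y) is a polynomial in y; find its integer roots y ∈ {−4, ..., 4}, then test f_x and f at those candidates.
  x = -4: f_y(-4, y) = -3*y**2 + 12*y - 10; no integer root y with |y| ≤ 4.
  x = -3: f_y(-3, y) = -3*y**2 + 8*y - 5; vanishes at y ∈ {1}. (-3, 1): f_x = 0, f = 0 — SINGULAR.
  x = -2: f_y(-2, y) = -3*y**2 + 4*y - 2; no integer root y with |y| ≤ 4.
  x = -1: f_y(-1, y) = -3*y**2 - 1; no integer root y with |y| ≤ 4.
  x = 0: f_y(0, y) = -3*y**2 - 4*y - 2; no integer root y with |y| ≤ 4.
  x = 1: f_y(1, y) = -3*y**2 - 8*y - 5; vanishes at y ∈ {-1}. (1, -1): f_x = -144 ≠ 0.
  x = 2: f_y(2, y) = -3*y**2 - 12*y - 10; no integer root y with |y| ≤ 4.
  x = 3: f_y(3, y) = -3*y**2 - 16*y - 17; no integer root y with |y| ≤ 4.
  x = 4: f_y(4, y) = -3*y**2 - 20*y - 26; no integer root y with |y| ≤ 4.
Only singular point on the grid: (-3, 1).
Classify: substitute x = -3 + u, y = 1 + v and expand: f = -3*u**3 - u**2*v - u**2 - 2*u*v**2 - v**3 + v**2.
No constant or linear terms (consistent with a singular point). Quadratic part: -u**2 + v**2. Cubic part: -3*u**3 - u**2*v - 2*u*v**2 - v**3.
The quadratic part v**2 - u**2 = (v − u)(v + u) splits into two distinct linear factors, so there are two distinct tangent lines y − 1 = ±(x − -3) — this is a node (ordinary double point).
Classification: node.


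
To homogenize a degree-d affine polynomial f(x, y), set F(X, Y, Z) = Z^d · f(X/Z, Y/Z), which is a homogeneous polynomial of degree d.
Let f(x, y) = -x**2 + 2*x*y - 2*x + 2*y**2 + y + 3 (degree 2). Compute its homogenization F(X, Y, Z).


F(X, Y, Z) = -X**2 + 2*X*Y - 2*X*Z + 2*Y**2 + Y*Z + 3*Z**2

deg(f) = 2.
Substitute x = X/Z, y = Y/Z into f, then multiply by Z^2.
  monomial -1·x^2·y^0 ↦ -1·X^2·Y^0·Z^0.
  monomial 2·x^1·y^1 ↦ 2·X^1·Y^1·Z^0.
  monomial -2·x^1·y^0 ↦ -2·X^1·Y^0·Z^1.
  monomial 2·x^0·y^2 ↦ 2·X^0·Y^2·Z^0.
  monomial 1·x^0·y^1 ↦ 1·X^0·Y^1·Z^1.
  monomial 3·x^0·y^0 ↦ 3·X^0·Y^0·Z^2.
Collecting: F(X, Y, Z) = -X**2 + 2*X*Y - 2*X*Z + 2*Y**2 + Y*Z + 3*Z**2.


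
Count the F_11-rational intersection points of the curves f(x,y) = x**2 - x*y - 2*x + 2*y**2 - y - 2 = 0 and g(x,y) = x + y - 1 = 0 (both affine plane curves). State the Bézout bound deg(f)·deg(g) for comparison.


Common zeros: ∅; count = 0; Bézout bound = 2.

deg(f) = 2, deg(g) = 1, so Bézout bound = 2.
Scan x ∈ F_11. For each x, list the y ∈ F_11 with f(x, y) ≡ 0 and those with g(x, y) ≡ 0 (mod 11); the common zeros in that column are the intersection.
  x = 0: f ≡ 0 at y ∈ ∅; g ≡ 0 at y ∈ {1}; common: ∅.
  x = 1: f ≡ 0 at y ∈ ∅; g ≡ 0 at y ∈ {0}; common: ∅.
  x = 2: f ≡ 0 at y ∈ {2, 5}; g ≡ 0 at y ∈ {10}; common: ∅.
  x = 3: f ≡ 0 at y ∈ ∅; g ≡ 0 at y ∈ {9}; common: ∅.
  x = 4: f ≡ 0 at y ∈ ∅; g ≡ 0 at y ∈ {8}; common: ∅.
  x = 5: f ≡ 0 at y ∈ {5, 9}; g ≡ 0 at y ∈ {7}; common: ∅.
  x = 6: f ≡ 0 at y ∈ {0, 9}; g ≡ 0 at y ∈ {6}; common: ∅.
  x = 7: f ≡ 0 at y ∈ {0, 4}; g ≡ 0 at y ∈ {5}; common: ∅.
  x = 8: f ≡ 0 at y ∈ ∅; g ≡ 0 at y ∈ {4}; common: ∅.
  x = 9: f ≡ 0 at y ∈ ∅; g ≡ 0 at y ∈ {3}; common: ∅.
  x = 10: f ≡ 0 at y ∈ {4, 7}; g ≡ 0 at y ∈ {2}; common: ∅.
Collecting: common zeros = ∅, so the count is 0.
Comparison with the Bézout bound: 0 ≤ 2 = deg(f)·deg(g), as expected for curves with no common component (the affine F_11-count falls short of the bound because intersections may lie at infinity, over extension fields, or carry multiplicity).


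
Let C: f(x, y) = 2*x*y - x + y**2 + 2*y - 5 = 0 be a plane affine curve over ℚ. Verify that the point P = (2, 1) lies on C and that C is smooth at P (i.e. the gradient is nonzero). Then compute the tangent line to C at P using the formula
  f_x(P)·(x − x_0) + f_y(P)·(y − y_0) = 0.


Tangent line at P: x + 8*y - 10 = 0.

Step 1: f(2, 1) = 0, so P lies on C.
Step 2: partial derivatives
  f_x(x, y) = 2*y - 1, f_y(x, y) = 2*x + 2*y + 2.
  f_x(P) = 1, f_y(P) = 8 (gradient nonzero, so P is smooth).
Step 3: tangent line at P: 1·(x − 2) + 8·(y − 1) = 0.
Expanding: x + 8*y - 10 = 0.


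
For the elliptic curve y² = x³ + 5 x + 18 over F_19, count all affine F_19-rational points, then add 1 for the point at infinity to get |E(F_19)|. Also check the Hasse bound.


Affine points = {(1, 9), (1, 10), (2, 6), (2, 13), (4, 8), (4, 11), (5, 4), (5, 15), (6, 6), (6, 13), (7, 4), (7, 15), (8, 0), (10, 2), (10, 17), (11, 6), (11, 13), (12, 1), (12, 18), (13, 0), (14, 1), (14, 18), (17, 0)}; affine count = 23; |E(F_19)| = 24.

Discriminant check: Δ ∝ 4a³ + 27b² = 4·5³ + 27·18² = 4·125 + 27·324 ≡ 14 (mod 19). Nonzero ⇒ E is nonsingular.
For each x ∈ F_19, compute rhs = x³ + 5·x + 18 mod 19, then count y ∈ F_19 with y² ≡ rhs.
  x = 0: rhs = 18, matching y values: none (0 points).
  x = 1: rhs = 5, matching y values: 9, 10 (2 points).
  x = 2: rhs = 17, matching y values: 6, 13 (2 points).
  x = 3: rhs = 3, matching y values: none (0 points).
  x = 4: rhs = 7, matching y values: 8, 11 (2 points).
  x = 5: rhs = 16, matching y values: 4, 15 (2 points).
  x = 6: rhs = 17, matching y values: 6, 13 (2 points).
  x = 7: rhs = 16, matching y values: 4, 15 (2 points).
  x = 8: rhs = 0, matching y values: 0 (1 points).
  x = 9: rhs = 13, matching y values: none (0 points).
  x = 10: rhs = 4, matching y values: 2, 17 (2 points).
  x = 11: rhs = 17, matching y values: 6, 13 (2 points).
  x = 12: rhs = 1, matching y values: 1, 18 (2 points).
  x = 13: rhs = 0, matching y values: 0 (1 points).
  x = 14: rhs = 1, matching y values: 1, 18 (2 points).
  x = 15: rhs = 10, matching y values: none (0 points).
  x = 16: rhs = 14, matching y values: none (0 points).
  x = 17: rhs = 0, matching y values: 0 (1 points).
  x = 18: rhs = 12, matching y values: none (0 points).
Total affine count: 23.
Full point count |E(F_19)| = 23 + 1 = 24.
Hasse bound: |24 − (19+1)| = |4| = 4 ≤ 2√19 ≈ 8.7178 ✓.


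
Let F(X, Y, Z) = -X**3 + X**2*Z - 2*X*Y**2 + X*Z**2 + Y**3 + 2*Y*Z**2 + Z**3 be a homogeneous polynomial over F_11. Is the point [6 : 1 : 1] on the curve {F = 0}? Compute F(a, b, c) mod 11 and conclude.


F(6,1,1) ≡ 5 (mod 11); P is NOT on the curve.

Evaluate F(6, 1, 1) term-by-term (mod 11).
  -X**3 ↦ -1·216·1·1 = -216
  X**2*Z ↦ 1·36·1·1 = 36
  -2*X*Y**2 ↦ -2·6·1·1 = -12
  X*Z**2 ↦ 1·6·1·1 = 6
  Y**3 ↦ 1·1·1·1 = 1
  2*Y*Z**2 ↦ 2·1·1·1 = 2
  Z**3 ↦ 1·1·1·1 = 1
Sum: F(6, 1, 1) = (-216) + (36) + (-12) + (6) + (1) + (2) + (1) = -182.
Reducing mod 11: -182 ≡ 5 (mod 11).
Since F(a, b, c) ≡ 5 ≠ 0 (mod 11), P does NOT lie on the curve.


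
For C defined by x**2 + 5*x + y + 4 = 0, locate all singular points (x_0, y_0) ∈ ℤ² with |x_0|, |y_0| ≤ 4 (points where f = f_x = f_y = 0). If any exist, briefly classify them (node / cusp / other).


No singular points in the scanned grid; C is smooth there.

Compute partial derivatives:
  f_x = 2*x + 5.
  f_y = 1.
f_y = 1 is a nonzero constant, so f_y never vanishes: no point (x, y) can satisfy f = f_x = f_y = 0. In particular no (x, y) ∈ {−4, ..., 4}² is singular; the curve is smooth.


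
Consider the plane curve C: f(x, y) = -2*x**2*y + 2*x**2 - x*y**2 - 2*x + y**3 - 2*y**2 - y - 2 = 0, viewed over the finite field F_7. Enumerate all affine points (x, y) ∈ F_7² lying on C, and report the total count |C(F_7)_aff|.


Affine F_7-points: {(1, 1), (4, 5), (5, 2), (6, 2)}; count = 4.

For each of the 49 pairs (x, y) ∈ F_7², evaluate f(x, y) mod 7. Record the zeros.
  x = 0: [0↦5, 1↦3, 2↦3, 3↦4, 4↦5, 5↦5, 6↦3]  zeros at y ∈ ∅
  x = 1: [0↦5, 1↦0, 2↦2, 3↦3, 4↦2, 5↦5, 6↦4]  zeros at y ∈ {1}
  x = 2: [0↦2, 1↦4, 2↦4, 3↦1, 4↦1, 5↦3, 6↦6]  zeros at y ∈ ∅
  x = 3: [0↦3, 1↦1, 2↦2, 3↦5, 4↦2, 5↦6, 6↦2]  zeros at y ∈ ∅
  x = 4: [0↦1, 1↦5, 2↦3, 3↦1, 4↦5, 5↦0, 6↦6]  zeros at y ∈ {5}
  x = 5: [0↦3, 1↦2, 2↦0, 3↦3, 4↦3, 5↦6, 6↦4]  zeros at y ∈ {2}
  x = 6: [0↦2, 1↦6, 2↦0, 3↦4, 4↦3, 5↦3, 6↦3]  zeros at y ∈ {2}
Collecting zeros: affine points = {(1, 1), (4, 5), (5, 2), (6, 2)}.
Total count |C(F_7)_aff| = 4.


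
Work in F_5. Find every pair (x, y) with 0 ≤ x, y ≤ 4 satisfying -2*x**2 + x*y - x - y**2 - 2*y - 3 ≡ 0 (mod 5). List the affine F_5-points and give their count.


Affine F_5-points: {(3, 3)}; count = 1.

For each of the 25 pairs (x, y) ∈ F_5², evaluate f(x, y) mod 5. Record the zeros.
  x = 0: [0↦2, 1↦4, 2↦4, 3↦2, 4↦3]  zeros at y ∈ ∅
  x = 1: [0↦4, 1↦2, 2↦3, 3↦2, 4↦4]  zeros at y ∈ ∅
  x = 2: [0↦2, 1↦1, 2↦3, 3↦3, 4↦1]  zeros at y ∈ ∅
  x = 3: [0↦1, 1↦1, 2↦4, 3↦0, 4↦4]  zeros at y ∈ {3}
  x = 4: [0↦1, 1↦2, 2↦1, 3↦3, 4↦3]  zeros at y ∈ ∅
Collecting zeros: affine points = {(3, 3)}.
Total count |C(F_5)_aff| = 1.


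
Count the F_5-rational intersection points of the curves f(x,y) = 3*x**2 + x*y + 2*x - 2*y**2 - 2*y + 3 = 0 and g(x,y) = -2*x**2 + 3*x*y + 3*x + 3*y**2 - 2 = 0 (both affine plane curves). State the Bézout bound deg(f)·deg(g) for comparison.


Common zeros: {(1, 1)}; count = 1; Bézout bound = 4.

deg(f) = 2, deg(g) = 2, so Bézout bound = 4.
Scan x ∈ F_5. For each x, list the y ∈ F_5 with f(x, y) ≡ 0 and those with g(x, y) ≡ 0 (mod 5); the common zeros in that column are the intersection.
  x = 0: f ≡ 0 at y ∈ ∅; g ≡ 0 at y ∈ {2, 3}; common: ∅.
  x = 1: f ≡ 0 at y ∈ {1}; g ≡ 0 at y ∈ {1, 3}; common: {1}.
  x = 2: f ≡ 0 at y ∈ ∅; g ≡ 0 at y ∈ {1, 2}; common: ∅.
  x = 3: f ≡ 0 at y ∈ {1, 2}; g ≡ 0 at y ∈ ∅; common: ∅.
  x = 4: f ≡ 0 at y ∈ {2, 4}; g ≡ 0 at y ∈ ∅; common: ∅.
Collecting: common zeros = {(1, 1)}, so the count is 1.
Comparison with the Bézout bound: 1 ≤ 4 = deg(f)·deg(g), as expected for curves with no common component (the affine F_5-count falls short of the bound because intersections may lie at infinity, over extension fields, or carry multiplicity).


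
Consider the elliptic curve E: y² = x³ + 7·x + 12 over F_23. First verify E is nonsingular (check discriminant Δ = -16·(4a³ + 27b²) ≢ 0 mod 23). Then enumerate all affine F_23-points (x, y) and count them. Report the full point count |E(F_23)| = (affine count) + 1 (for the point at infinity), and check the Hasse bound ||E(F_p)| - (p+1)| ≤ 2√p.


Affine points = {(0, 9), (0, 14), (4, 9), (4, 14), (7, 6), (7, 17), (10, 1), (10, 22), (13, 0), (14, 5), (14, 18), (18, 6), (18, 17), (19, 9), (19, 14), (21, 6), (21, 17), (22, 2), (22, 21)}; affine count = 19; |E(F_23)| = 20.

Discriminant check: Δ ∝ 4a³ + 27b² = 4·7³ + 27·12² = 4·343 + 27·144 ≡ 16 (mod 23). Nonzero ⇒ E is nonsingular.
For each x ∈ F_23, compute rhs = x³ + 7·x + 12 mod 23, then count y ∈ F_23 with y² ≡ rhs.
  x = 0: rhs = 12, matching y values: 9, 14 (2 points).
  x = 1: rhs = 20, matching y values: none (0 points).
  x = 2: rhs = 11, matching y values: none (0 points).
  x = 3: rhs = 14, matching y values: none (0 points).
  x = 4: rhs = 12, matching y values: 9, 14 (2 points).
  x = 5: rhs = 11, matching y values: none (0 points).
  x = 6: rhs = 17, matching y values: none (0 points).
  x = 7: rhs = 13, matching y values: 6, 17 (2 points).
  x = 8: rhs = 5, matching y values: none (0 points).
  x = 9: rhs = 22, matching y values: none (0 points).
  x = 10: rhs = 1, matching y values: 1, 22 (2 points).
  x = 11: rhs = 17, matching y values: none (0 points).
  x = 12: rhs = 7, matching y values: none (0 points).
  x = 13: rhs = 0, matching y values: 0 (1 points).
  x = 14: rhs = 2, matching y values: 5, 18 (2 points).
  x = 15: rhs = 19, matching y values: none (0 points).
  x = 16: rhs = 11, matching y values: none (0 points).
  x = 17: rhs = 7, matching y values: none (0 points).
  x = 18: rhs = 13, matching y values: 6, 17 (2 points).
  x = 19: rhs = 12, matching y values: 9, 14 (2 points).
  x = 20: rhs = 10, matching y values: none (0 points).
  x = 21: rhs = 13, matching y values: 6, 17 (2 points).
  x = 22: rhs = 4, matching y values: 2, 21 (2 points).
Total affine count: 19.
Full point count |E(F_23)| = 19 + 1 = 20.
Hasse bound: |20 − (23+1)| = |-4| = 4 ≤ 2√23 ≈ 9.5917 ✓.


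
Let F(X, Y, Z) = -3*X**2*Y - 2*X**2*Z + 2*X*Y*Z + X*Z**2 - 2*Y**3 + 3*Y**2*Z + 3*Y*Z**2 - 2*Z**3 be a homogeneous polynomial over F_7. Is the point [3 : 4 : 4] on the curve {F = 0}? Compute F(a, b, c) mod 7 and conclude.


F(3,4,4) ≡ 1 (mod 7); P is NOT on the curve.

Evaluate F(3, 4, 4) term-by-term (mod 7).
  -3*X**2*Y ↦ -3·9·4·1 = -108
  -2*X**2*Z ↦ -2·9·1·4 = -72
  2*X*Y*Z ↦ 2·3·4·4 = 96
  X*Z**2 ↦ 1·3·1·16 = 48
  -2*Y**3 ↦ -2·1·64·1 = -128
  3*Y**2*Z ↦ 3·1·16·4 = 192
  3*Y*Z**2 ↦ 3·1·4·16 = 192
  -2*Z**3 ↦ -2·1·1·64 = -128
Sum: F(3, 4, 4) = (-108) + (-72) + (96) + (48) + (-128) + (192) + (192) + (-128) = 92.
Reducing mod 7: 92 ≡ 1 (mod 7).
Since F(a, b, c) ≡ 1 ≠ 0 (mod 7), P does NOT lie on the curve.


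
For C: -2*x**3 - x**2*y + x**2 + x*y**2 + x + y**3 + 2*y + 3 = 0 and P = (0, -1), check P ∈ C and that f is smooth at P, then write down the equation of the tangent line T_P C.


Tangent line at P: 2*x + 5*y + 5 = 0.

Step 1: f(0, -1) = 0, so P lies on C.
Step 2: partial derivatives
  f_x(x, y) = -6*x**2 - 2*x*y + 2*x + y**2 + 1, f_y(x, y) = -x**2 + 2*x*y + 3*y**2 + 2.
  f_x(P) = 2, f_y(P) = 5 (gradient nonzero, so P is smooth).
Step 3: tangent line at P: 2·(x − 0) + 5·(y − -1) = 0.
Expanding: 2*x + 5*y + 5 = 0.


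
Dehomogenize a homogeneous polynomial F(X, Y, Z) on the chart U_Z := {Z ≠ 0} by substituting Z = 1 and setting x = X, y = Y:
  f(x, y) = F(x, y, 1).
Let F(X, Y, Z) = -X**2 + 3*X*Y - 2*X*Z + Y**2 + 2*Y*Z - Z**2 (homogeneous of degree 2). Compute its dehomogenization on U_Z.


f(x, y) = -x**2 + 3*x*y - 2*x + y**2 + 2*y - 1

On U_Z we set Z = 1. Each monomial c·X^i·Y^j·Z^k in F becomes c·x^i·y^j·1^k = c·x^i·y^j.
Substituting Z = 1: F(X, Y, 1) = -x**2 + 3*x*y - 2*x + y**2 + 2*y - 1.
Note: deg(f) ≤ deg(F) = 2; strict inequality happens when F is divisible by Z (lost terms).


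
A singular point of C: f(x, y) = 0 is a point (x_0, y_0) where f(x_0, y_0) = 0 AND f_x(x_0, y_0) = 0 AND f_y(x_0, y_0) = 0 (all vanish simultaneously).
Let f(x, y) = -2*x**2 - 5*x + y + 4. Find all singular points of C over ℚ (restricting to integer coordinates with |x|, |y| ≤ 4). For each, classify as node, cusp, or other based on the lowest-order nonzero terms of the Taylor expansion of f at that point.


No singular points in the scanned grid; C is smooth there.

Compute partial derivatives:
  f_x = -4*x - 5.
  f_y = 1.
f_y = 1 is a nonzero constant, so f_y never vanishes: no point (x, y) can satisfy f = f_x = f_y = 0. In particular no (x, y) ∈ {−4, ..., 4}² is singular; the curve is smooth.


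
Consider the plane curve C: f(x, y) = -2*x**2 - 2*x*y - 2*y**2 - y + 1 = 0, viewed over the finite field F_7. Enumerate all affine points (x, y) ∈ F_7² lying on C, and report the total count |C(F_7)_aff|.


Affine F_7-points: {(0, 4), (0, 6), (1, 3), (1, 6), (2, 0), (2, 1), (3, 3), (3, 4), (4, 1), (4, 5), (5, 0), (5, 5), (6, 2)}; count = 13.

For each of the 49 pairs (x, y) ∈ F_7², evaluate f(x, y) mod 7. Record the zeros.
  x = 0: [0↦1, 1↦5, 2↦5, 3↦1, 4↦0, 5↦2, 6↦0]  zeros at y ∈ {4, 6}
  x = 1: [0↦6, 1↦1, 2↦6, 3↦0, 4↦4, 5↦4, 6↦0]  zeros at y ∈ {3, 6}
  x = 2: [0↦0, 1↦0, 2↦3, 3↦2, 4↦4, 5↦2, 6↦3]  zeros at y ∈ {0, 1}
  x = 3: [0↦4, 1↦2, 2↦3, 3↦0, 4↦0, 5↦3, 6↦2]  zeros at y ∈ {3, 4}
  x = 4: [0↦4, 1↦0, 2↦6, 3↦1, 4↦6, 5↦0, 6↦4]  zeros at y ∈ {1, 5}
  x = 5: [0↦0, 1↦1, 2↦5, 3↦5, 4↦1, 5↦0, 6↦2]  zeros at y ∈ {0, 5}
  x = 6: [0↦6, 1↦5, 2↦0, 3↦5, 4↦6, 5↦3, 6↦3]  zeros at y ∈ {2}
Collecting zeros: affine points = {(0, 4), (0, 6), (1, 3), (1, 6), (2, 0), (2, 1), (3, 3), (3, 4), (4, 1), (4, 5), (5, 0), (5, 5), (6, 2)}.
Total count |C(F_7)_aff| = 13.


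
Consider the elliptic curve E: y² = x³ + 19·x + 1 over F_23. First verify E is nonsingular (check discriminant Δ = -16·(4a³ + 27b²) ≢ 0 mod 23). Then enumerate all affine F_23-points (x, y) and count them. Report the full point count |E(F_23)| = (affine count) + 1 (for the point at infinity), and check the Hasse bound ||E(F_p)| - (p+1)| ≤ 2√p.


Affine points = {(0, 1), (0, 22), (2, 1), (2, 22), (3, 4), (3, 19), (4, 7), (4, 16), (6, 3), (6, 20), (9, 2), (9, 21), (10, 8), (10, 15), (11, 0), (12, 5), (12, 18), (15, 2), (15, 21), (16, 10), (16, 13), (17, 4), (17, 19), (20, 3), (20, 20), (21, 1), (21, 22), (22, 2), (22, 21)}; affine count = 29; |E(F_23)| = 30.

Discriminant check: Δ ∝ 4a³ + 27b² = 4·19³ + 27·1² = 4·6859 + 27·1 ≡ 1 (mod 23). Nonzero ⇒ E is nonsingular.
For each x ∈ F_23, compute rhs = x³ + 19·x + 1 mod 23, then count y ∈ F_23 with y² ≡ rhs.
  x = 0: rhs = 1, matching y values: 1, 22 (2 points).
  x = 1: rhs = 21, matching y values: none (0 points).
  x = 2: rhs = 1, matching y values: 1, 22 (2 points).
  x = 3: rhs = 16, matching y values: 4, 19 (2 points).
  x = 4: rhs = 3, matching y values: 7, 16 (2 points).
  x = 5: rhs = 14, matching y values: none (0 points).
  x = 6: rhs = 9, matching y values: 3, 20 (2 points).
  x = 7: rhs = 17, matching y values: none (0 points).
  x = 8: rhs = 21, matching y values: none (0 points).
  x = 9: rhs = 4, matching y values: 2, 21 (2 points).
  x = 10: rhs = 18, matching y values: 8, 15 (2 points).
  x = 11: rhs = 0, matching y values: 0 (1 points).
  x = 12: rhs = 2, matching y values: 5, 18 (2 points).
  x = 13: rhs = 7, matching y values: none (0 points).
  x = 14: rhs = 21, matching y values: none (0 points).
  x = 15: rhs = 4, matching y values: 2, 21 (2 points).
  x = 16: rhs = 8, matching y values: 10, 13 (2 points).
  x = 17: rhs = 16, matching y values: 4, 19 (2 points).
  x = 18: rhs = 11, matching y values: none (0 points).
  x = 19: rhs = 22, matching y values: none (0 points).
  x = 20: rhs = 9, matching y values: 3, 20 (2 points).
  x = 21: rhs = 1, matching y values: 1, 22 (2 points).
  x = 22: rhs = 4, matching y values: 2, 21 (2 points).
Total affine count: 29.
Full point count |E(F_23)| = 29 + 1 = 30.
Hasse bound: |30 − (23+1)| = |6| = 6 ≤ 2√23 ≈ 9.5917 ✓.
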